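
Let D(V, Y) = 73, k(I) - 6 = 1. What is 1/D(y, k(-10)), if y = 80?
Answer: 1/73 ≈ 0.013699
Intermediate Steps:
k(I) = 7 (k(I) = 6 + 1 = 7)
1/D(y, k(-10)) = 1/73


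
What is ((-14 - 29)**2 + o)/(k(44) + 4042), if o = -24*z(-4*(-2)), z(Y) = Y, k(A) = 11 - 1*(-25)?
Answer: 1657/4078 ≈ 0.40633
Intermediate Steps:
k(A) = 36 (k(A) = 11 + 25 = 36)
o = -192 (o = -(-96)*(-2) = -24*8 = -192)
((-14 - 29)**2 + o)/(k(44) + 4042) = ((-14 - 29)**2 - 192)/(36 + 4042) = ((-43)**2 - 192)/4078 = (1849 - 192)*(1/4078) = 1657*(1/4078) = 1657/4078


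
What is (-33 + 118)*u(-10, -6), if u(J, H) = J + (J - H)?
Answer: -1190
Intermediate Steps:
u(J, H) = -H + 2*J
(-33 + 118)*u(-10, -6) = (-33 + 118)*(-1*(-6) + 2*(-10)) = 85*(6 - 20) = 85*(-14) = -1190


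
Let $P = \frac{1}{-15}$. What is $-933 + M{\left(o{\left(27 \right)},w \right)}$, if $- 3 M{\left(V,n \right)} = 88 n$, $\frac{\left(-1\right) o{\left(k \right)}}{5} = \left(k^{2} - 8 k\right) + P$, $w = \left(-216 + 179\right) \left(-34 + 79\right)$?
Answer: $47907$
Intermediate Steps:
$P = - \frac{1}{15} \approx -0.066667$
$w = -1665$ ($w = \left(-37\right) 45 = -1665$)
$o{\left(k \right)} = \frac{1}{3} - 5 k^{2} + 40 k$ ($o{\left(k \right)} = - 5 \left(\left(k^{2} - 8 k\right) - \frac{1}{15}\right) = - 5 \left(- \frac{1}{15} + k^{2} - 8 k\right) = \frac{1}{3} - 5 k^{2} + 40 k$)
$M{\left(V,n \right)} = - \frac{88 n}{3}$
$-933 + M{\left(o{\left(27 \right)},w \right)} = -933 - -48840 = -933 + 48840 = 47907$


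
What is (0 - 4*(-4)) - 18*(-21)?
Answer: 394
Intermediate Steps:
(0 - 4*(-4)) - 18*(-21) = (0 + 16) + 378 = 16 + 378 = 394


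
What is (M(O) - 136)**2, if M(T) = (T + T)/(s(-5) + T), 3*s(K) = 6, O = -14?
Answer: 160801/9 ≈ 17867.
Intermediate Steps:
s(K) = 2 (s(K) = (1/3)*6 = 2)
M(T) = 2*T/(2 + T) (M(T) = (T + T)/(2 + T) = (2*T)/(2 + T) = 2*T/(2 + T))
(M(O) - 136)**2 = (2*(-14)/(2 - 14) - 136)**2 = (2*(-14)/(-12) - 136)**2 = (2*(-14)*(-1/12) - 136)**2 = (7/3 - 136)**2 = (-401/3)**2 = 160801/9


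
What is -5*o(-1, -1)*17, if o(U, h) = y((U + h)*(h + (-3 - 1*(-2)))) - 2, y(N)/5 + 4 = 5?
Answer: -255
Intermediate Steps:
y(N) = 5 (y(N) = -20 + 5*5 = -20 + 25 = 5)
o(U, h) = 3 (o(U, h) = 5 - 2 = 3)
-5*o(-1, -1)*17 = -5*3*17 = -15*17 = -255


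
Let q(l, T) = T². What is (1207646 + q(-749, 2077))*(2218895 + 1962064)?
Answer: 23085478690425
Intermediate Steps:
(1207646 + q(-749, 2077))*(2218895 + 1962064) = (1207646 + 2077²)*(2218895 + 1962064) = (1207646 + 4313929)*4180959 = 5521575*4180959 = 23085478690425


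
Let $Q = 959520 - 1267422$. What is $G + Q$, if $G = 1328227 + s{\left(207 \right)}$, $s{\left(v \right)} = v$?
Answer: $1020532$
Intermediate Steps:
$Q = -307902$
$G = 1328434$ ($G = 1328227 + 207 = 1328434$)
$G + Q = 1328434 - 307902 = 1020532$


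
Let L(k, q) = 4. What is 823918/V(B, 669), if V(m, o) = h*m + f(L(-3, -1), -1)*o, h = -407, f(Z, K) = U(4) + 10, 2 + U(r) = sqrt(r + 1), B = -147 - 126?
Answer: 15992660339/2260232094 - 91866857*sqrt(5)/2260232094 ≈ 6.9848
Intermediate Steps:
B = -273
U(r) = -2 + sqrt(1 + r) (U(r) = -2 + sqrt(r + 1) = -2 + sqrt(1 + r))
f(Z, K) = 8 + sqrt(5) (f(Z, K) = (-2 + sqrt(1 + 4)) + 10 = (-2 + sqrt(5)) + 10 = 8 + sqrt(5))
V(m, o) = -407*m + o*(8 + sqrt(5)) (V(m, o) = -407*m + (8 + sqrt(5))*o = -407*m + o*(8 + sqrt(5)))
823918/V(B, 669) = 823918/(-407*(-273) + 669*(8 + sqrt(5))) = 823918/(111111 + (5352 + 669*sqrt(5))) = 823918/(116463 + 669*sqrt(5))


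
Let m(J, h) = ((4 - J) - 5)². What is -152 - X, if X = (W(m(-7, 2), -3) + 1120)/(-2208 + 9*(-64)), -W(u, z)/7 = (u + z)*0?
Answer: -13189/87 ≈ -151.60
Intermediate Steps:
m(J, h) = (-1 - J)²
W(u, z) = 0 (W(u, z) = -7*(u + z)*0 = -7*0 = 0)
X = -35/87 (X = (0 + 1120)/(-2208 + 9*(-64)) = 1120/(-2208 - 576) = 1120/(-2784) = 1120*(-1/2784) = -35/87 ≈ -0.40230)
-152 - X = -152 - 1*(-35/87) = -152 + 35/87 = -13189/87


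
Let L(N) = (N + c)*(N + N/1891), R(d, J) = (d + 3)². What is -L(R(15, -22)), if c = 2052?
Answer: -1456507008/1891 ≈ -7.7023e+5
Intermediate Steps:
R(d, J) = (3 + d)²
L(N) = 1892*N*(2052 + N)/1891 (L(N) = (N + 2052)*(N + N/1891) = (2052 + N)*(N + N*(1/1891)) = (2052 + N)*(N + N/1891) = (2052 + N)*(1892*N/1891) = 1892*N*(2052 + N)/1891)
-L(R(15, -22)) = -1892*(3 + 15)²*(2052 + (3 + 15)²)/1891 = -1892*18²*(2052 + 18²)/1891 = -1892*324*(2052 + 324)/1891 = -1892*324*2376/1891 = -1*1456507008/1891 = -1456507008/1891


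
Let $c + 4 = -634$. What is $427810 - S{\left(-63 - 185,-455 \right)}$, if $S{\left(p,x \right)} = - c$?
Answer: $427172$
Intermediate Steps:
$c = -638$ ($c = -4 - 634 = -638$)
$S{\left(p,x \right)} = 638$ ($S{\left(p,x \right)} = \left(-1\right) \left(-638\right) = 638$)
$427810 - S{\left(-63 - 185,-455 \right)} = 427810 - 638 = 427172$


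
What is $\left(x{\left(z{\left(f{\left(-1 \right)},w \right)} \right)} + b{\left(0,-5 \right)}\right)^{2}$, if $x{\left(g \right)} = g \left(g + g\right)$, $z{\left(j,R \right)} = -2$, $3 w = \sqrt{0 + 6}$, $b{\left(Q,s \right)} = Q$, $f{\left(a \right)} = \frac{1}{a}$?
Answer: $64$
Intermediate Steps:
$w = \frac{\sqrt{6}}{3}$ ($w = \frac{\sqrt{0 + 6}}{3} = \frac{\sqrt{6}}{3} \approx 0.8165$)
$x{\left(g \right)} = 2 g^{2}$ ($x{\left(g \right)} = g 2 g = 2 g^{2}$)
$\left(x{\left(z{\left(f{\left(-1 \right)},w \right)} \right)} + b{\left(0,-5 \right)}\right)^{2} = \left(2 \left(-2\right)^{2} + 0\right)^{2} = \left(2 \cdot 4 + 0\right)^{2} = \left(8 + 0\right)^{2} = 8^{2} = 64$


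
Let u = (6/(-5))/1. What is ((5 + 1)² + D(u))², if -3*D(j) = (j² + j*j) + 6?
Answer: 682276/625 ≈ 1091.6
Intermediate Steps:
u = -6/5 (u = (6*(-⅕))*1 = -6/5*1 = -6/5 ≈ -1.2000)
D(j) = -2 - 2*j²/3 (D(j) = -((j² + j*j) + 6)/3 = -((j² + j²) + 6)/3 = -(2*j² + 6)/3 = -(6 + 2*j²)/3 = -2 - 2*j²/3)
((5 + 1)² + D(u))² = ((5 + 1)² + (-2 - 2*(-6/5)²/3))² = (6² + (-2 - ⅔*36/25))² = (36 + (-2 - 24/25))² = (36 - 74/25)² = (826/25)² = 682276/625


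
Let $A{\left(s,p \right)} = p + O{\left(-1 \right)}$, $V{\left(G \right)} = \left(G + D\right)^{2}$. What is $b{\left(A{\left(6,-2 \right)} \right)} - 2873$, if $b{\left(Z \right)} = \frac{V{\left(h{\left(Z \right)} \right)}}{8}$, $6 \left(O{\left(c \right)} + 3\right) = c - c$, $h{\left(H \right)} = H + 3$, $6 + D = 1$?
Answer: $- \frac{22935}{8} \approx -2866.9$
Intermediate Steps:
$D = -5$ ($D = -6 + 1 = -5$)
$h{\left(H \right)} = 3 + H$
$O{\left(c \right)} = -3$ ($O{\left(c \right)} = -3 + \frac{c - c}{6} = -3 + \frac{1}{6} \cdot 0 = -3 + 0 = -3$)
$V{\left(G \right)} = \left(-5 + G\right)^{2}$ ($V{\left(G \right)} = \left(G - 5\right)^{2} = \left(-5 + G\right)^{2}$)
$A{\left(s,p \right)} = -3 + p$ ($A{\left(s,p \right)} = p - 3 = -3 + p$)
$b{\left(Z \right)} = \frac{\left(-2 + Z\right)^{2}}{8}$ ($b{\left(Z \right)} = \frac{\left(-5 + \left(3 + Z\right)\right)^{2}}{8} = \left(-2 + Z\right)^{2} \cdot \frac{1}{8} = \frac{\left(-2 + Z\right)^{2}}{8}$)
$b{\left(A{\left(6,-2 \right)} \right)} - 2873 = \frac{\left(-2 - 5\right)^{2}}{8} - 2873 = \frac{\left(-7\right)^{2}}{8} - 2873 = \frac{1}{8} \cdot 49 - 2873 = \frac{49}{8} - 2873 = - \frac{22935}{8}$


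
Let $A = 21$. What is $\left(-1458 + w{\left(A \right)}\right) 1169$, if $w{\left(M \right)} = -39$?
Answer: $-1749993$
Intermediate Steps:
$\left(-1458 + w{\left(A \right)}\right) 1169 = \left(-1458 - 39\right) 1169 = \left(-1497\right) 1169 = -1749993$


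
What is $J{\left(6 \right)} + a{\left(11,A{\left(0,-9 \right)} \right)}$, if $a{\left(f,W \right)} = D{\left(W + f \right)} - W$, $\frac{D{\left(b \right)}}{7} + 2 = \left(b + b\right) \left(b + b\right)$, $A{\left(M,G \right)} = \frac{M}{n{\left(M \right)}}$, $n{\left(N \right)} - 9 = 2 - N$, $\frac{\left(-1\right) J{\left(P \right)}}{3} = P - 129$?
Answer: $3743$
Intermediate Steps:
$J{\left(P \right)} = 387 - 3 P$ ($J{\left(P \right)} = - 3 \left(P - 129\right) = - 3 \left(-129 + P\right) = 387 - 3 P$)
$n{\left(N \right)} = 11 - N$ ($n{\left(N \right)} = 9 - \left(-2 + N\right) = 11 - N$)
$A{\left(M,G \right)} = \frac{M}{11 - M}$
$D{\left(b \right)} = -14 + 28 b^{2}$ ($D{\left(b \right)} = -14 + 7 \left(b + b\right) \left(b + b\right) = -14 + 7 \cdot 2 b 2 b = -14 + 7 \cdot 4 b^{2} = -14 + 28 b^{2}$)
$a{\left(f,W \right)} = -14 - W + 28 \left(W + f\right)^{2}$ ($a{\left(f,W \right)} = \left(-14 + 28 \left(W + f\right)^{2}\right) - W = -14 - W + 28 \left(W + f\right)^{2}$)
$J{\left(6 \right)} + a{\left(11,A{\left(0,-9 \right)} \right)} = \left(387 - 18\right) - \left(14 - 28 \left(\left(-1\right) 0 \frac{1}{-11 + 0} + 11\right)^{2} - \frac{0}{-11 + 0}\right) = \left(387 - 18\right) - \left(14 - 28 \left(\left(-1\right) 0 \frac{1}{-11} + 11\right)^{2} - \frac{0}{-11}\right) = 369 - \left(14 - 28 \left(\left(-1\right) 0 \left(- \frac{1}{11}\right) + 11\right)^{2} - 0 \left(- \frac{1}{11}\right)\right) = 369 - \left(14 - 28 \left(0 + 11\right)^{2}\right) = 369 + \left(-14 + 0 + 28 \cdot 11^{2}\right) = 369 + \left(-14 + 0 + 28 \cdot 121\right) = 369 + \left(-14 + 0 + 3388\right) = 369 + 3374 = 3743$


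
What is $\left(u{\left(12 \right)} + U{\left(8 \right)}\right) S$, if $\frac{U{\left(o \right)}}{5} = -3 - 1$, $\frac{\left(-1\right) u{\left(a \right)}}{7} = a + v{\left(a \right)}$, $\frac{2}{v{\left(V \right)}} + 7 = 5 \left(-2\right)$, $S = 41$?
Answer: $- \frac{71914}{17} \approx -4230.2$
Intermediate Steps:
$v{\left(V \right)} = - \frac{2}{17}$ ($v{\left(V \right)} = \frac{2}{-7 + 5 \left(-2\right)} = \frac{2}{-7 - 10} = \frac{2}{-17} = 2 \left(- \frac{1}{17}\right) = - \frac{2}{17}$)
$u{\left(a \right)} = \frac{14}{17} - 7 a$ ($u{\left(a \right)} = - 7 \left(a - \frac{2}{17}\right) = - 7 \left(- \frac{2}{17} + a\right) = \frac{14}{17} - 7 a$)
$U{\left(o \right)} = -20$ ($U{\left(o \right)} = 5 \left(-3 - 1\right) = 5 \left(-4\right) = -20$)
$\left(u{\left(12 \right)} + U{\left(8 \right)}\right) S = \left(\left(\frac{14}{17} - 84\right) - 20\right) 41 = \left(- \frac{1414}{17} - 20\right) 41 = \left(- \frac{1754}{17}\right) 41 = - \frac{71914}{17}$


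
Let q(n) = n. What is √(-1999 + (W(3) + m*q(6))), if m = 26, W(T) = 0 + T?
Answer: 4*I*√115 ≈ 42.895*I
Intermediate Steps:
W(T) = T
√(-1999 + (W(3) + m*q(6))) = √(-1999 + (3 + 26*6)) = √(-1999 + (3 + 156)) = √(-1999 + 159) = √(-1840) = 4*I*√115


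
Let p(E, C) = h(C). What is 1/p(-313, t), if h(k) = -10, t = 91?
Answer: -1/10 ≈ -0.10000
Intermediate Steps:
p(E, C) = -10
1/p(-313, t) = 1/(-10) = -1/10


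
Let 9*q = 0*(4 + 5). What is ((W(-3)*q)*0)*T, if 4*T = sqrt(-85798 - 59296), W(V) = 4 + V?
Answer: 0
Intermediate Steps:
T = I*sqrt(145094)/4 (T = sqrt(-85798 - 59296)/4 = sqrt(-145094)/4 = (I*sqrt(145094))/4 = I*sqrt(145094)/4 ≈ 95.228*I)
q = 0 (q = (0*(4 + 5))/9 = (0*9)/9 = (1/9)*0 = 0)
((W(-3)*q)*0)*T = (((4 - 3)*0)*0)*(I*sqrt(145094)/4) = ((1*0)*0)*(I*sqrt(145094)/4) = (0*0)*(I*sqrt(145094)/4) = 0*(I*sqrt(145094)/4) = 0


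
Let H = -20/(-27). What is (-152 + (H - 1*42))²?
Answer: 27227524/729 ≈ 37349.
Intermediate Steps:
H = 20/27 (H = -20*(-1/27) = 20/27 ≈ 0.74074)
(-152 + (H - 1*42))² = (-152 + (20/27 - 1*42))² = (-152 + (20/27 - 42))² = (-152 - 1114/27)² = (-5218/27)² = 27227524/729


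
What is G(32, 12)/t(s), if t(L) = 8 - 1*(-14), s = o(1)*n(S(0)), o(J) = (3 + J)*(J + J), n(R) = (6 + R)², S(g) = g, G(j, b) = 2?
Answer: 1/11 ≈ 0.090909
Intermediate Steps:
o(J) = 2*J*(3 + J) (o(J) = (3 + J)*(2*J) = 2*J*(3 + J))
s = 288 (s = (2*1*(3 + 1))*(6 + 0)² = (2*1*4)*6² = 8*36 = 288)
t(L) = 22 (t(L) = 8 + 14 = 22)
G(32, 12)/t(s) = 2/22 = 2*(1/22) = 1/11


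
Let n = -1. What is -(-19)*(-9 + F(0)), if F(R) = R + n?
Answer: -190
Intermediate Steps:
F(R) = -1 + R (F(R) = R - 1 = -1 + R)
-(-19)*(-9 + F(0)) = -(-19)*(-9 + (-1 + 0)) = -(-19)*(-9 - 1) = -(-19)*(-10) = -1*190 = -190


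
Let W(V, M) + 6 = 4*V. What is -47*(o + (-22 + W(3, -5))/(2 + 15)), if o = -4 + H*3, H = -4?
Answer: 13536/17 ≈ 796.24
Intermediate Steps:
W(V, M) = -6 + 4*V
o = -16 (o = -4 - 4*3 = -4 - 12 = -16)
-47*(o + (-22 + W(3, -5))/(2 + 15)) = -47*(-16 + (-22 + (-6 + 4*3))/(2 + 15)) = -47*(-16 + (-22 + (-6 + 12))/17) = -47*(-16 + (-22 + 6)*(1/17)) = -47*(-16 - 16*1/17) = -47*(-16 - 16/17) = -47*(-288/17) = 13536/17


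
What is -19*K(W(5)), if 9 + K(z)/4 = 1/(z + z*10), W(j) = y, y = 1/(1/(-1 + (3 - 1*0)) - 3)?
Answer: 7714/11 ≈ 701.27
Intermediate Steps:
y = -⅖ (y = 1/(1/(-1 + (3 + 0)) - 3) = 1/(1/(-1 + 3) - 3) = 1/(1/2 - 3) = 1/(½ - 3) = 1/(-5/2) = -⅖ ≈ -0.40000)
W(j) = -⅖
K(z) = -36 + 4/(11*z) (K(z) = -36 + 4/(z + z*10) = -36 + 4/(z + 10*z) = -36 + 4/((11*z)) = -36 + 4*(1/(11*z)) = -36 + 4/(11*z))
-19*K(W(5)) = -19*(-36 + 4/(11*(-⅖))) = -19*(-36 + (4/11)*(-5/2)) = -19*(-36 - 10/11) = -19*(-406/11) = 7714/11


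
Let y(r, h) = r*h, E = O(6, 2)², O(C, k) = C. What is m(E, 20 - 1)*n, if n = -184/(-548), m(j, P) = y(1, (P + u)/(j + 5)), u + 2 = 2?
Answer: 874/5617 ≈ 0.15560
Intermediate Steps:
u = 0 (u = -2 + 2 = 0)
E = 36 (E = 6² = 36)
y(r, h) = h*r
m(j, P) = P/(5 + j) (m(j, P) = ((P + 0)/(j + 5))*1 = (P/(5 + j))*1 = P/(5 + j))
n = 46/137 (n = -184*(-1/548) = 46/137 ≈ 0.33577)
m(E, 20 - 1)*n = ((20 - 1)/(5 + 36))*(46/137) = (19/41)*(46/137) = 874/5617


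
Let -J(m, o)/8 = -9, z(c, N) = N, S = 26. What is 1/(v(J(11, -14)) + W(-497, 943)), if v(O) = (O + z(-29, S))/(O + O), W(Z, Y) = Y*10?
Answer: 72/679009 ≈ 0.00010604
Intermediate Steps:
J(m, o) = 72 (J(m, o) = -8*(-9) = 72)
W(Z, Y) = 10*Y
v(O) = (26 + O)/(2*O) (v(O) = (O + 26)/(O + O) = (26 + O)/((2*O)) = (26 + O)*(1/(2*O)) = (26 + O)/(2*O))
1/(v(J(11, -14)) + W(-497, 943)) = 1/((½)*(26 + 72)/72 + 10*943) = 1/((½)*(1/72)*98 + 9430) = 1/(49/72 + 9430) = 1/(679009/72) = 72/679009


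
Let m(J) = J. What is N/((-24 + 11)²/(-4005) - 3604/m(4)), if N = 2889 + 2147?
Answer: -10084590/1804337 ≈ -5.5891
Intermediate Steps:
N = 5036
N/((-24 + 11)²/(-4005) - 3604/m(4)) = 5036/((-24 + 11)²/(-4005) - 3604/4) = 5036/((-13)²*(-1/4005) - 3604*¼) = 5036/(169*(-1/4005) - 901) = 5036/(-169/4005 - 901) = 5036/(-3608674/4005) = 5036*(-4005/3608674) = -10084590/1804337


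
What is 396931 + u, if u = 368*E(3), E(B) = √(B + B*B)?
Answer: 396931 + 736*√3 ≈ 3.9821e+5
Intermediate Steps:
E(B) = √(B + B²)
u = 736*√3 (u = 368*√(3*(1 + 3)) = 368*√(3*4) = 368*√12 = 368*(2*√3) = 736*√3 ≈ 1274.8)
396931 + u = 396931 + 736*√3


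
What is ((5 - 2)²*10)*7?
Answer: 630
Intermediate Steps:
((5 - 2)²*10)*7 = (3²*10)*7 = (9*10)*7 = 90*7 = 630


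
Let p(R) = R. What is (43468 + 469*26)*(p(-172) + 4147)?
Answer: 221256450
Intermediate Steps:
(43468 + 469*26)*(p(-172) + 4147) = (43468 + 469*26)*(-172 + 4147) = (43468 + 12194)*3975 = 55662*3975 = 221256450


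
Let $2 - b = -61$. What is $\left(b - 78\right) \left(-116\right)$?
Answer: $1740$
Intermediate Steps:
$b = 63$ ($b = 2 - -61 = 2 + 61 = 63$)
$\left(b - 78\right) \left(-116\right) = \left(63 - 78\right) \left(-116\right) = \left(-15\right) \left(-116\right) = 1740$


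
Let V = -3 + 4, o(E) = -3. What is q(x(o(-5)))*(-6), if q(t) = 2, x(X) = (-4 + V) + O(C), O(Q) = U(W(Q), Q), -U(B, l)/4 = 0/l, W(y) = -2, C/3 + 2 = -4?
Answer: -12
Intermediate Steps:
C = -18 (C = -6 + 3*(-4) = -6 - 12 = -18)
U(B, l) = 0 (U(B, l) = -0/l = -4*0 = 0)
O(Q) = 0
V = 1
x(X) = -3 (x(X) = (-4 + 1) + 0 = -3 + 0 = -3)
q(x(o(-5)))*(-6) = 2*(-6) = -12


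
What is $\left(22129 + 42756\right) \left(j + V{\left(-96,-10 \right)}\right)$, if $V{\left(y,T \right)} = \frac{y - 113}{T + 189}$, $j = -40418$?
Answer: $- \frac{469444986435}{179} \approx -2.6226 \cdot 10^{9}$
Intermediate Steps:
$V{\left(y,T \right)} = \frac{-113 + y}{189 + T}$
$\left(22129 + 42756\right) \left(j + V{\left(-96,-10 \right)}\right) = \left(22129 + 42756\right) \left(-40418 + \frac{-113 - 96}{189 - 10}\right) = 64885 \left(-40418 + \frac{1}{179} \left(-209\right)\right) = 64885 \left(-40418 - \frac{209}{179}\right) = 64885 \left(- \frac{7235031}{179}\right) = - \frac{469444986435}{179}$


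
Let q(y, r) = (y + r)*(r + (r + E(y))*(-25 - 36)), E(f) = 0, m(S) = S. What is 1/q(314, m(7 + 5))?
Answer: -1/234720 ≈ -4.2604e-6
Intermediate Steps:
q(y, r) = -60*r*(r + y) (q(y, r) = (y + r)*(r + (r + 0)*(-25 - 36)) = (r + y)*(r + r*(-61)) = (r + y)*(r - 61*r) = (r + y)*(-60*r) = -60*r*(r + y))
1/q(314, m(7 + 5)) = 1/(60*(7 + 5)*(-(7 + 5) - 1*314)) = 1/(60*12*(-1*12 - 314)) = 1/(60*12*(-12 - 314)) = 1/(60*12*(-326)) = 1/(-234720) = -1/234720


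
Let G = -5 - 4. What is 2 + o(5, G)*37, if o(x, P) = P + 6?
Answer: -109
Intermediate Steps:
G = -9
o(x, P) = 6 + P
2 + o(5, G)*37 = 2 + (6 - 9)*37 = 2 - 3*37 = 2 - 111 = -109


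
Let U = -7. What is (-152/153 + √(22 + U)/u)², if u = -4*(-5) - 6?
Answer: 4879519/4588164 - 152*√15/1071 ≈ 0.51383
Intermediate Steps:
u = 14 (u = 20 - 6 = 14)
(-152/153 + √(22 + U)/u)² = (-152/153 + √(22 - 7)/14)² = (-152*1/153 + √15*(1/14))² = (-152/153 + √15/14)²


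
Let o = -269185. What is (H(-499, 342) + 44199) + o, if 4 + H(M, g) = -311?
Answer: -225301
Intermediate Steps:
H(M, g) = -315 (H(M, g) = -4 - 311 = -315)
(H(-499, 342) + 44199) + o = (-315 + 44199) - 269185 = 43884 - 269185 = -225301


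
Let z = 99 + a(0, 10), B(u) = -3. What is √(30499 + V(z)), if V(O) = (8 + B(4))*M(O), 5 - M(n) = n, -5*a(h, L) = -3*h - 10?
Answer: √30019 ≈ 173.26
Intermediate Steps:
a(h, L) = 2 + 3*h/5 (a(h, L) = -(-3*h - 10)/5 = -(-10 - 3*h)/5 = 2 + 3*h/5)
M(n) = 5 - n
z = 101 (z = 99 + (2 + (⅗)*0) = 99 + (2 + 0) = 99 + 2 = 101)
V(O) = 25 - 5*O (V(O) = (8 - 3)*(5 - O) = 5*(5 - O) = 25 - 5*O)
√(30499 + V(z)) = √(30499 + (25 - 5*101)) = √(30499 + (25 - 505)) = √(30499 - 480) = √30019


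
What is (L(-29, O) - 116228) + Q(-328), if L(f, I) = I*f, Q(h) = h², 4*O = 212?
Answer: -10181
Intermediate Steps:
O = 53 (O = (¼)*212 = 53)
(L(-29, O) - 116228) + Q(-328) = (53*(-29) - 116228) + (-328)² = (-1537 - 116228) + 107584 = -117765 + 107584 = -10181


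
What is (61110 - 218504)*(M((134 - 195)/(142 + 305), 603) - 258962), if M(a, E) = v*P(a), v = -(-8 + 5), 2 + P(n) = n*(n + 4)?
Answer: 2714755486521094/66603 ≈ 4.0760e+10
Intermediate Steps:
P(n) = -2 + n*(4 + n) (P(n) = -2 + n*(n + 4) = -2 + n*(4 + n))
v = 3 (v = -1*(-3) = 3)
M(a, E) = -6 + 3*a² + 12*a (M(a, E) = 3*(-2 + a² + 4*a) = -6 + 3*a² + 12*a)
(61110 - 218504)*(M((134 - 195)/(142 + 305), 603) - 258962) = (61110 - 218504)*((-6 + 3*((134 - 195)/(142 + 305))² + 12*((134 - 195)/(142 + 305))) - 258962) = -157394*((-6 + 3*(-61/447)² + 12*(-61/447)) - 258962) = -157394*((-6 + 3*(3721/199809) - 244/149) - 258962) = -157394*((-6 + 3721/66603 - 244/149) - 258962) = -157394*(-504965/66603 - 258962) = -157394*(-17248151051/66603) = 2714755486521094/66603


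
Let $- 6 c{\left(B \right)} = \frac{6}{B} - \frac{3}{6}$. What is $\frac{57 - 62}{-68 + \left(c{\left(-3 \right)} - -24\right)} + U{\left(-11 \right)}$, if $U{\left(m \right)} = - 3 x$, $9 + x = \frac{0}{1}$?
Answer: $\frac{14181}{523} \approx 27.115$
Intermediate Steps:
$x = -9$ ($x = -9 + \frac{0}{1} = -9 + 0 \cdot 1 = -9 + 0 = -9$)
$c{\left(B \right)} = \frac{1}{12} - \frac{1}{B}$ ($c{\left(B \right)} = - \frac{\frac{6}{B} - \frac{3}{6}}{6} = - \frac{\frac{6}{B} - \frac{1}{2}}{6} = - \frac{- \frac{1}{2} + \frac{6}{B}}{6} = \frac{1}{12} - \frac{1}{B}$)
$U{\left(m \right)} = 27$ ($U{\left(m \right)} = \left(-3\right) \left(-9\right) = 27$)
$\frac{57 - 62}{-68 + \left(c{\left(-3 \right)} - -24\right)} + U{\left(-11 \right)} = \frac{57 - 62}{-68 + \left(\frac{-12 - 3}{12 \left(-3\right)} - -24\right)} + 27 = - \frac{5}{-68 + \left(\frac{1}{12} \left(- \frac{1}{3}\right) \left(-15\right) + 24\right)} + 27 = - \frac{5}{-68 + \left(\frac{5}{12} + 24\right)} + 27 = - \frac{5}{-68 + \frac{293}{12}} + 27 = - \frac{5}{- \frac{523}{12}} + 27 = \left(-5\right) \left(- \frac{12}{523}\right) + 27 = \frac{60}{523} + 27 = \frac{14181}{523}$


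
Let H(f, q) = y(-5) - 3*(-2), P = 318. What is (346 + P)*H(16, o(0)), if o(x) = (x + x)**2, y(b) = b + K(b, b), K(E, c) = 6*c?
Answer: -19256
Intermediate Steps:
y(b) = 7*b (y(b) = b + 6*b = 7*b)
o(x) = 4*x**2 (o(x) = (2*x)**2 = 4*x**2)
H(f, q) = -29 (H(f, q) = 7*(-5) - 3*(-2) = -35 + 6 = -29)
(346 + P)*H(16, o(0)) = (346 + 318)*(-29) = 664*(-29) = -19256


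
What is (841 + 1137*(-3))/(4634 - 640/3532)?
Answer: -1134655/2045831 ≈ -0.55462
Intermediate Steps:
(841 + 1137*(-3))/(4634 - 640/3532) = (841 - 3411)/(4634 - 640*1/3532) = -2570/(4634 - 160/883) = -2570/4091662/883 = -2570*883/4091662 = -1134655/2045831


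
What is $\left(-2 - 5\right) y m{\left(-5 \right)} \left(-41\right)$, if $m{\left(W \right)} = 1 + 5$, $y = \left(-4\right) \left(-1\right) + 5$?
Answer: $15498$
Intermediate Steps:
$y = 9$ ($y = 4 + 5 = 9$)
$m{\left(W \right)} = 6$
$\left(-2 - 5\right) y m{\left(-5 \right)} \left(-41\right) = \left(-2 - 5\right) 9 \cdot 6 \left(-41\right) = \left(-7\right) 9 \cdot 6 \left(-41\right) = \left(-63\right) 6 \left(-41\right) = \left(-378\right) \left(-41\right) = 15498$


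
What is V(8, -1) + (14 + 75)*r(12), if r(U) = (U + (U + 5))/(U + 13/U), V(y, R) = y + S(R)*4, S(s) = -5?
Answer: 29088/157 ≈ 185.27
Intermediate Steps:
V(y, R) = -20 + y (V(y, R) = y - 5*4 = y - 20 = -20 + y)
r(U) = (5 + 2*U)/(U + 13/U) (r(U) = (U + (5 + U))/(U + 13/U) = (5 + 2*U)/(U + 13/U))
V(8, -1) + (14 + 75)*r(12) = (-20 + 8) + (14 + 75)*(12*(5 + 2*12)/(13 + 12²)) = -12 + 89*(12*(5 + 24)/(13 + 144)) = -12 + 89*(12*29/157) = -12 + 89*(12*(1/157)*29) = -12 + 89*(348/157) = -12 + 30972/157 = 29088/157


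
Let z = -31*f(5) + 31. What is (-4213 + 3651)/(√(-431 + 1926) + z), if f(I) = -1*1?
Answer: -34844/2349 + 562*√1495/2349 ≈ -5.5829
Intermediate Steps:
f(I) = -1
z = 62 (z = -31*(-1) + 31 = 31 + 31 = 62)
(-4213 + 3651)/(√(-431 + 1926) + z) = (-4213 + 3651)/(√(-431 + 1926) + 62) = -562/(√1495 + 62) = -562/(62 + √1495)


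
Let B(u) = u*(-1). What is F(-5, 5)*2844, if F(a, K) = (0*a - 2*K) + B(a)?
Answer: -14220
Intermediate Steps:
B(u) = -u
F(a, K) = -a - 2*K (F(a, K) = (0*a - 2*K) - a = (0 - 2*K) - a = -2*K - a = -a - 2*K)
F(-5, 5)*2844 = (-1*(-5) - 2*5)*2844 = (5 - 10)*2844 = -5*2844 = -14220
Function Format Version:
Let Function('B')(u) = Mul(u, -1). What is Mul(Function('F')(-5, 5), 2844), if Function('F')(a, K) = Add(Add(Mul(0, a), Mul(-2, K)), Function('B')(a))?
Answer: -14220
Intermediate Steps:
Function('B')(u) = Mul(-1, u)
Function('F')(a, K) = Add(Mul(-1, a), Mul(-2, K)) (Function('F')(a, K) = Add(Add(Mul(0, a), Mul(-2, K)), Mul(-1, a)) = Add(Add(0, Mul(-2, K)), Mul(-1, a)) = Add(Mul(-2, K), Mul(-1, a)) = Add(Mul(-1, a), Mul(-2, K)))
Mul(Function('F')(-5, 5), 2844) = Mul(Add(Mul(-1, -5), Mul(-2, 5)), 2844) = Mul(Add(5, -10), 2844) = Mul(-5, 2844) = -14220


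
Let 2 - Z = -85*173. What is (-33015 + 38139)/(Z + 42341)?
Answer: 427/4754 ≈ 0.089819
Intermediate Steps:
Z = 14707 (Z = 2 - (-85)*173 = 2 - 1*(-14705) = 2 + 14705 = 14707)
(-33015 + 38139)/(Z + 42341) = (-33015 + 38139)/(14707 + 42341) = 5124/57048 = 5124*(1/57048) = 427/4754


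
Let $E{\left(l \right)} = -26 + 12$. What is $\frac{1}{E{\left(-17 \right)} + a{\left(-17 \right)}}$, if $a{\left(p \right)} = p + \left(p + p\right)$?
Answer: $- \frac{1}{65} \approx -0.015385$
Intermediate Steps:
$E{\left(l \right)} = -14$
$a{\left(p \right)} = 3 p$ ($a{\left(p \right)} = p + 2 p = 3 p$)
$\frac{1}{E{\left(-17 \right)} + a{\left(-17 \right)}} = \frac{1}{-14 + 3 \left(-17\right)} = \frac{1}{-14 - 51} = \frac{1}{-65} = - \frac{1}{65}$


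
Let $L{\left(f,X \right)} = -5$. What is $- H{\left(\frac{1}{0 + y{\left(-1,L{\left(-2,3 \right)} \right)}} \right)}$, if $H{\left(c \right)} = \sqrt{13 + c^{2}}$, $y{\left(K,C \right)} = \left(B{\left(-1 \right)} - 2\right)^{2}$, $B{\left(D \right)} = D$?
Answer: $- \frac{\sqrt{1054}}{9} \approx -3.6073$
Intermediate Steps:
$y{\left(K,C \right)} = 9$ ($y{\left(K,C \right)} = \left(-1 - 2\right)^{2} = \left(-3\right)^{2} = 9$)
$- H{\left(\frac{1}{0 + y{\left(-1,L{\left(-2,3 \right)} \right)}} \right)} = - \sqrt{13 + \left(\frac{1}{0 + 9}\right)^{2}} = - \sqrt{13 + \left(\frac{1}{9}\right)^{2}} = - \sqrt{13 + \frac{1}{81}} = - \sqrt{\frac{1054}{81}} = - \frac{\sqrt{1054}}{9}$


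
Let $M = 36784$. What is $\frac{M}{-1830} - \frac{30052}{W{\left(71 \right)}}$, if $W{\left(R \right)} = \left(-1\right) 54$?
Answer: $\frac{4417402}{8235} \approx 536.42$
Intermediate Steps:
$W{\left(R \right)} = -54$
$\frac{M}{-1830} - \frac{30052}{W{\left(71 \right)}} = \frac{36784}{-1830} - \frac{30052}{-54} = 36784 \left(- \frac{1}{1830}\right) - - \frac{15026}{27} = - \frac{18392}{915} + \frac{15026}{27} = \frac{4417402}{8235}$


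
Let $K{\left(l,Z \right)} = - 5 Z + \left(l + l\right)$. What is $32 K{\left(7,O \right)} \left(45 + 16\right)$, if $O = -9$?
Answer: $115168$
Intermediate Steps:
$K{\left(l,Z \right)} = - 5 Z + 2 l$
$32 K{\left(7,O \right)} \left(45 + 16\right) = 32 \left(\left(-5\right) \left(-9\right) + 2 \cdot 7\right) \left(45 + 16\right) = 32 \left(45 + 14\right) 61 = 32 \cdot 59 \cdot 61 = 1888 \cdot 61 = 115168$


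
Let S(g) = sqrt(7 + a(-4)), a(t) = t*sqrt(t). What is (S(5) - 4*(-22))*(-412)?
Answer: -36256 - 412*sqrt(7 - 8*I) ≈ -37479.0 + 555.07*I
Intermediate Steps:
a(t) = t**(3/2)
S(g) = sqrt(7 - 8*I) (S(g) = sqrt(7 + (-4)**(3/2)) = sqrt(7 - 8*I))
(S(5) - 4*(-22))*(-412) = (sqrt(7 - 8*I) - 4*(-22))*(-412) = (sqrt(7 - 8*I) + 88)*(-412) = (88 + sqrt(7 - 8*I))*(-412) = -36256 - 412*sqrt(7 - 8*I)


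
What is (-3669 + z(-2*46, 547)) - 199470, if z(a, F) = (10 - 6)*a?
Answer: -203507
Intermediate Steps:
z(a, F) = 4*a
(-3669 + z(-2*46, 547)) - 199470 = (-3669 + 4*(-2*46)) - 199470 = (-3669 + 4*(-92)) - 199470 = (-3669 - 368) - 199470 = -4037 - 199470 = -203507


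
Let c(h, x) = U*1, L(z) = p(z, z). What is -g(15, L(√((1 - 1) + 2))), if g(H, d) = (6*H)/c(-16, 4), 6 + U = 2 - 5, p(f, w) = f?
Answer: 10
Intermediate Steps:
U = -9 (U = -6 + (2 - 5) = -6 - 3 = -9)
L(z) = z
c(h, x) = -9 (c(h, x) = -9*1 = -9)
g(H, d) = -2*H/3 (g(H, d) = (6*H)/(-9) = (6*H)*(-⅑) = -2*H/3)
-g(15, L(√((1 - 1) + 2))) = -(-2)*15/3 = -1*(-10) = 10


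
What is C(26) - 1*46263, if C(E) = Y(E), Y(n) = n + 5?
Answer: -46232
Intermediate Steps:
Y(n) = 5 + n
C(E) = 5 + E
C(26) - 1*46263 = (5 + 26) - 1*46263 = 31 - 46263 = -46232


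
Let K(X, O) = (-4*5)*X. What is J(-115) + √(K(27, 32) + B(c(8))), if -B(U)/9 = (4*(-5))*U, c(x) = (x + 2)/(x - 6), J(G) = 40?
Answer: 40 + 6*√10 ≈ 58.974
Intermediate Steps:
c(x) = (2 + x)/(-6 + x)
K(X, O) = -20*X
B(U) = 180*U (B(U) = -9*4*(-5)*U = -(-180)*U = 180*U)
J(-115) + √(K(27, 32) + B(c(8))) = 40 + √(-20*27 + 180*((2 + 8)/(-6 + 8))) = 40 + √(-540 + 180*(10/2)) = 40 + √(-540 + 180*((½)*10)) = 40 + √(-540 + 180*5) = 40 + √(-540 + 900) = 40 + √360 = 40 + 6*√10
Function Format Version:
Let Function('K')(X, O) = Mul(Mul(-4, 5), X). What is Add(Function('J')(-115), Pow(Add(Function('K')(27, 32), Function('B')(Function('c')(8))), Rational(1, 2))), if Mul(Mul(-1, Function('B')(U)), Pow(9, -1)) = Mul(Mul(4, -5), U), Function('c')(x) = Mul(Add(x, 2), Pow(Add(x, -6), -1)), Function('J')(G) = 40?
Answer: Add(40, Mul(6, Pow(10, Rational(1, 2)))) ≈ 58.974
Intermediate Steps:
Function('c')(x) = Mul(Pow(Add(-6, x), -1), Add(2, x)) (Function('c')(x) = Mul(Add(2, x), Pow(Add(-6, x), -1)) = Mul(Pow(Add(-6, x), -1), Add(2, x)))
Function('K')(X, O) = Mul(-20, X)
Function('B')(U) = Mul(180, U) (Function('B')(U) = Mul(-9, Mul(Mul(4, -5), U)) = Mul(-9, Mul(-20, U)) = Mul(180, U))
Add(Function('J')(-115), Pow(Add(Function('K')(27, 32), Function('B')(Function('c')(8))), Rational(1, 2))) = Add(40, Pow(Add(Mul(-20, 27), Mul(180, Mul(Pow(Add(-6, 8), -1), Add(2, 8)))), Rational(1, 2))) = Add(40, Pow(Add(-540, Mul(180, Mul(Pow(2, -1), 10))), Rational(1, 2))) = Add(40, Pow(Add(-540, Mul(180, Mul(Rational(1, 2), 10))), Rational(1, 2))) = Add(40, Pow(Add(-540, Mul(180, 5)), Rational(1, 2))) = Add(40, Pow(Add(-540, 900), Rational(1, 2))) = Add(40, Pow(360, Rational(1, 2))) = Add(40, Mul(6, Pow(10, Rational(1, 2))))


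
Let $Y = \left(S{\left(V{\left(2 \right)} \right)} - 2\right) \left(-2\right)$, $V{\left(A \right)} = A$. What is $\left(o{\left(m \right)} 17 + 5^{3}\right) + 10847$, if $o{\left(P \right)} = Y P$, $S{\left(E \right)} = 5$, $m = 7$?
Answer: $10258$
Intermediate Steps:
$Y = -6$ ($Y = \left(5 - 2\right) \left(-2\right) = 3 \left(-2\right) = -6$)
$o{\left(P \right)} = - 6 P$
$\left(o{\left(m \right)} 17 + 5^{3}\right) + 10847 = \left(\left(-6\right) 7 \cdot 17 + 5^{3}\right) + 10847 = \left(\left(-42\right) 17 + 125\right) + 10847 = \left(-714 + 125\right) + 10847 = -589 + 10847 = 10258$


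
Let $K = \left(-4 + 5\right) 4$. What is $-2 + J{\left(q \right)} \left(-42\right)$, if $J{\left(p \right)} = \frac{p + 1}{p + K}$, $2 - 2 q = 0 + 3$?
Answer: $-8$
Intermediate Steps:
$K = 4$ ($K = 1 \cdot 4 = 4$)
$q = - \frac{1}{2}$ ($q = 1 - \frac{0 + 3}{2} = 1 - \frac{3}{2} = - \frac{1}{2} \approx -0.5$)
$J{\left(p \right)} = \frac{1 + p}{4 + p}$ ($J{\left(p \right)} = \frac{p + 1}{p + 4} = \frac{1 + p}{4 + p}$)
$-2 + J{\left(q \right)} \left(-42\right) = -2 + \frac{1 - \frac{1}{2}}{4 - \frac{1}{2}} \left(-42\right) = -2 + \frac{1}{\frac{7}{2}} \cdot \frac{1}{2} \left(-42\right) = -2 + \frac{2}{7} \cdot \frac{1}{2} \left(-42\right) = -2 + \frac{1}{7} \left(-42\right) = -2 - 6 = -8$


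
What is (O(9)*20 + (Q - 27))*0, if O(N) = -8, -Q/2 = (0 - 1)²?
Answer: 0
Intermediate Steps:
Q = -2 (Q = -2*(0 - 1)² = -2*(-1)² = -2*1 = -2)
(O(9)*20 + (Q - 27))*0 = (-8*20 + (-2 - 27))*0 = (-160 - 29)*0 = -189*0 = 0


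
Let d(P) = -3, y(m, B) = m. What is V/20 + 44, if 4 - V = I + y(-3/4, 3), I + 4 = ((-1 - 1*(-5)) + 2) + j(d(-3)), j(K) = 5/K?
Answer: 10613/240 ≈ 44.221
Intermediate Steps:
I = ⅓ (I = -4 + (((-1 - 1*(-5)) + 2) + 5/(-3)) = -4 + (((-1 + 5) + 2) + 5*(-⅓)) = -4 + ((4 + 2) - 5/3) = -4 + (6 - 5/3) = -4 + 13/3 = ⅓ ≈ 0.33333)
V = 53/12 (V = 4 - (⅓ - 3/4) = 4 - (⅓ - 3*¼) = 4 - (⅓ - ¾) = 4 - 1*(-5/12) = 4 + 5/12 = 53/12 ≈ 4.4167)
V/20 + 44 = (53/12)/20 + 44 = (53/12)*(1/20) + 44 = 53/240 + 44 = 10613/240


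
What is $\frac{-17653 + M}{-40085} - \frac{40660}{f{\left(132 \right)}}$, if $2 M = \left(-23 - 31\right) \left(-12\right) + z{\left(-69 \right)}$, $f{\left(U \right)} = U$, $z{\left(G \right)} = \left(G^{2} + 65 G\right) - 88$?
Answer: $- \frac{81379054}{264561} \approx -307.6$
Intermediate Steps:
$z{\left(G \right)} = -88 + G^{2} + 65 G$
$M = 418$ ($M = \frac{\left(-23 - 31\right) \left(-12\right) + \left(-88 + \left(-69\right)^{2} + 65 \left(-69\right)\right)}{2} = \frac{\left(-54\right) \left(-12\right) - -188}{2} = \frac{648 + 188}{2} = \frac{1}{2} \cdot 836 = 418$)
$\frac{-17653 + M}{-40085} - \frac{40660}{f{\left(132 \right)}} = \frac{-17653 + 418}{-40085} - \frac{40660}{132} = \left(-17235\right) \left(- \frac{1}{40085}\right) - \frac{10165}{33} = \frac{3447}{8017} - \frac{10165}{33} = - \frac{81379054}{264561}$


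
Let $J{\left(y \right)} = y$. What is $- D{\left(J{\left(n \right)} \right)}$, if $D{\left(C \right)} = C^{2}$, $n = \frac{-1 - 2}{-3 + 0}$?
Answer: $-1$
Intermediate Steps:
$n = 1$ ($n = - \frac{3}{-3} = \left(-3\right) \left(- \frac{1}{3}\right) = 1$)
$- D{\left(J{\left(n \right)} \right)} = - 1^{2} = \left(-1\right) 1 = -1$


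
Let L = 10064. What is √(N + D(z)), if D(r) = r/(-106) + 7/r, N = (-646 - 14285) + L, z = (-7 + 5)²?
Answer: 17*I*√189157/106 ≈ 69.752*I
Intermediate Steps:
z = 4 (z = (-2)² = 4)
N = -4867 (N = (-646 - 14285) + 10064 = -14931 + 10064 = -4867)
D(r) = 7/r - r/106 (D(r) = r*(-1/106) + 7/r = -r/106 + 7/r = 7/r - r/106)
√(N + D(z)) = √(-4867 + (7/4 - 1/106*4)) = √(-4867 + (7*(¼) - 2/53)) = √(-4867 + (7/4 - 2/53)) = √(-4867 + 363/212) = √(-1031441/212) = 17*I*√189157/106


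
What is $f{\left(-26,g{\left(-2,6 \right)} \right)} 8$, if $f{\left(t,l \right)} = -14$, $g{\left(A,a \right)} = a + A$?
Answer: $-112$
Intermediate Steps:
$g{\left(A,a \right)} = A + a$
$f{\left(-26,g{\left(-2,6 \right)} \right)} 8 = \left(-14\right) 8 = -112$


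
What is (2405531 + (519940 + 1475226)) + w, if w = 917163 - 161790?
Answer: 5156070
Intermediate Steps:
w = 755373
(2405531 + (519940 + 1475226)) + w = (2405531 + (519940 + 1475226)) + 755373 = (2405531 + 1995166) + 755373 = 4400697 + 755373 = 5156070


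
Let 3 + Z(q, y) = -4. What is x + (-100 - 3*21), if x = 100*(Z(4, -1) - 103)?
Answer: -11163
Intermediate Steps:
Z(q, y) = -7 (Z(q, y) = -3 - 4 = -7)
x = -11000 (x = 100*(-7 - 103) = 100*(-110) = -11000)
x + (-100 - 3*21) = -11000 + (-100 - 3*21) = -11000 + (-100 - 63) = -11000 - 163 = -11163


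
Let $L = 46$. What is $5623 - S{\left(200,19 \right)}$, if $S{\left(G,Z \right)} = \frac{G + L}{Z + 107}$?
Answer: $\frac{118042}{21} \approx 5621.0$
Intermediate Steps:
$S{\left(G,Z \right)} = \frac{46 + G}{107 + Z}$ ($S{\left(G,Z \right)} = \frac{G + 46}{Z + 107} = \frac{46 + G}{107 + Z}$)
$5623 - S{\left(200,19 \right)} = 5623 - \frac{46 + 200}{107 + 19} = 5623 - \frac{1}{126} \cdot 246 = 5623 - \frac{41}{21} = \frac{118042}{21}$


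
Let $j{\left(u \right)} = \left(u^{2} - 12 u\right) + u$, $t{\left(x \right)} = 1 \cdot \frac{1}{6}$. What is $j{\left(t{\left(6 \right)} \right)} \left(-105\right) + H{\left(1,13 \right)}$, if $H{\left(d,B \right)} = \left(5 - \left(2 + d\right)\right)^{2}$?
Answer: $\frac{2323}{12} \approx 193.58$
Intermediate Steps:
$t{\left(x \right)} = \frac{1}{6}$ ($t{\left(x \right)} = 1 \cdot \frac{1}{6} = \frac{1}{6}$)
$j{\left(u \right)} = u^{2} - 11 u$
$H{\left(d,B \right)} = \left(3 - d\right)^{2}$
$j{\left(t{\left(6 \right)} \right)} \left(-105\right) + H{\left(1,13 \right)} = \frac{-11 + \frac{1}{6}}{6} \left(-105\right) + \left(-3 + 1\right)^{2} = \frac{1}{6} \left(- \frac{65}{6}\right) \left(-105\right) + \left(-2\right)^{2} = \left(- \frac{65}{36}\right) \left(-105\right) + 4 = \frac{2275}{12} + 4 = \frac{2323}{12}$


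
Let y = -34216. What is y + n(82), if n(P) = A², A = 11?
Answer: -34095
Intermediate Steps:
n(P) = 121 (n(P) = 11² = 121)
y + n(82) = -34216 + 121 = -34095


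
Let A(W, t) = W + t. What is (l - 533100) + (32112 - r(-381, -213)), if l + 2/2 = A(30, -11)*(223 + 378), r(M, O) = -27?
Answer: -489543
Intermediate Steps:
l = 11418 (l = -1 + (30 - 11)*(223 + 378) = -1 + 19*601 = -1 + 11419 = 11418)
(l - 533100) + (32112 - r(-381, -213)) = (11418 - 533100) + (32112 - 1*(-27)) = -521682 + (32112 + 27) = -521682 + 32139 = -489543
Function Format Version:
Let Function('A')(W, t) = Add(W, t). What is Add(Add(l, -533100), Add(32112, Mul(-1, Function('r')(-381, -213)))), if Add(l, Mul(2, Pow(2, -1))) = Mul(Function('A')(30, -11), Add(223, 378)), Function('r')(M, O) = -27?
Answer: -489543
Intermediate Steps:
l = 11418 (l = Add(-1, Mul(Add(30, -11), Add(223, 378))) = Add(-1, Mul(19, 601)) = Add(-1, 11419) = 11418)
Add(Add(l, -533100), Add(32112, Mul(-1, Function('r')(-381, -213)))) = Add(Add(11418, -533100), Add(32112, Mul(-1, -27))) = Add(-521682, Add(32112, 27)) = Add(-521682, 32139) = -489543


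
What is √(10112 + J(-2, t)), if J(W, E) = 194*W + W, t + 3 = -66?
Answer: √9722 ≈ 98.600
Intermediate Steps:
t = -69 (t = -3 - 66 = -69)
J(W, E) = 195*W
√(10112 + J(-2, t)) = √(10112 + 195*(-2)) = √(10112 - 390) = √9722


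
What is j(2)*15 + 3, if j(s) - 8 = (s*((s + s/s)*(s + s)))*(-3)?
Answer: -957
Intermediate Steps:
j(s) = 8 - 6*s**2*(1 + s) (j(s) = 8 + (s*((s + s/s)*(s + s)))*(-3) = 8 + (s*((s + 1)*(2*s)))*(-3) = 8 + (s*((1 + s)*(2*s)))*(-3) = 8 + (s*(2*s*(1 + s)))*(-3) = 8 + (2*s**2*(1 + s))*(-3) = 8 - 6*s**2*(1 + s))
j(2)*15 + 3 = (8 - 6*2**2 - 6*2**3)*15 + 3 = (8 - 6*4 - 6*8)*15 + 3 = (8 - 24 - 48)*15 + 3 = -64*15 + 3 = -960 + 3 = -957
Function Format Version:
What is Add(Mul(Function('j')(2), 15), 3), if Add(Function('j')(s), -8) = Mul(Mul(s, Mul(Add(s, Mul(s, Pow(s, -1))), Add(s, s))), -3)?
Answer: -957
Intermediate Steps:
Function('j')(s) = Add(8, Mul(-6, Pow(s, 2), Add(1, s))) (Function('j')(s) = Add(8, Mul(Mul(s, Mul(Add(s, Mul(s, Pow(s, -1))), Add(s, s))), -3)) = Add(8, Mul(Mul(s, Mul(Add(s, 1), Mul(2, s))), -3)) = Add(8, Mul(Mul(s, Mul(Add(1, s), Mul(2, s))), -3)) = Add(8, Mul(Mul(s, Mul(2, s, Add(1, s))), -3)) = Add(8, Mul(Mul(2, Pow(s, 2), Add(1, s)), -3)) = Add(8, Mul(-6, Pow(s, 2), Add(1, s))))
Add(Mul(Function('j')(2), 15), 3) = Add(Mul(Add(8, Mul(-6, Pow(2, 2)), Mul(-6, Pow(2, 3))), 15), 3) = Add(Mul(Add(8, Mul(-6, 4), Mul(-6, 8)), 15), 3) = Add(Mul(Add(8, -24, -48), 15), 3) = Add(Mul(-64, 15), 3) = Add(-960, 3) = -957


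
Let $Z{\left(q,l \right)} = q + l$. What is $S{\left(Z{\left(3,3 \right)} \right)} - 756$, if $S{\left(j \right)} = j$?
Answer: $-750$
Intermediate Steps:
$Z{\left(q,l \right)} = l + q$
$S{\left(Z{\left(3,3 \right)} \right)} - 756 = \left(3 + 3\right) - 756 = 6 - 756 = -750$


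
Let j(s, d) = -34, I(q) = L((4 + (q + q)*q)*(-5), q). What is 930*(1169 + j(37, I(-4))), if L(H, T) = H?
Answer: 1055550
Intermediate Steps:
I(q) = -20 - 10*q² (I(q) = (4 + (q + q)*q)*(-5) = (4 + (2*q)*q)*(-5) = (4 + 2*q²)*(-5) = -20 - 10*q²)
930*(1169 + j(37, I(-4))) = 930*(1169 - 34) = 930*1135 = 1055550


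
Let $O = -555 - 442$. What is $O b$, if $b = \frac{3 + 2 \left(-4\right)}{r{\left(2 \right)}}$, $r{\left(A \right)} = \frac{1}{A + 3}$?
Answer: $24925$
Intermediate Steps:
$r{\left(A \right)} = \frac{1}{3 + A}$
$O = -997$
$b = -25$ ($b = \frac{3 + 2 \left(-4\right)}{\frac{1}{3 + 2}} = \frac{3 - 8}{\frac{1}{5}} = - 5 \frac{1}{\frac{1}{5}} = \left(-5\right) 5 = -25$)
$O b = \left(-997\right) \left(-25\right) = 24925$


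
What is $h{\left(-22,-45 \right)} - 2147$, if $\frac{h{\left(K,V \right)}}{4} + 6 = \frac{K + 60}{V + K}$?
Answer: $- \frac{145609}{67} \approx -2173.3$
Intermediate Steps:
$h{\left(K,V \right)} = -24 + \frac{4 \left(60 + K\right)}{K + V}$ ($h{\left(K,V \right)} = -24 + 4 \frac{K + 60}{V + K} = -24 + 4 \frac{60 + K}{K + V} = -24 + \frac{4 \left(60 + K\right)}{K + V}$)
$h{\left(-22,-45 \right)} - 2147 = \frac{4 \left(60 - -270 - -110\right)}{-22 - 45} - 2147 = \frac{4 \left(60 + 270 + 110\right)}{-67} - 2147 = 4 \left(- \frac{1}{67}\right) 440 - 2147 = - \frac{1760}{67} - 2147 = - \frac{145609}{67}$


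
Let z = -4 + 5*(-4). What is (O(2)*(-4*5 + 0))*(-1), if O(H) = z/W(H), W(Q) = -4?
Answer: 120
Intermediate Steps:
z = -24 (z = -4 - 20 = -24)
O(H) = 6 (O(H) = -24/(-4) = -24*(-¼) = 6)
(O(2)*(-4*5 + 0))*(-1) = (6*(-4*5 + 0))*(-1) = (6*(-20 + 0))*(-1) = (6*(-20))*(-1) = -120*(-1) = 120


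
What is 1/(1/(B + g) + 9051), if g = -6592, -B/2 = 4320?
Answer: 15232/137864831 ≈ 0.00011049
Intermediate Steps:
B = -8640 (B = -2*4320 = -8640)
1/(1/(B + g) + 9051) = 1/(1/(-8640 - 6592) + 9051) = 1/(1/(-15232) + 9051) = 1/(-1/15232 + 9051) = 1/(137864831/15232) = 15232/137864831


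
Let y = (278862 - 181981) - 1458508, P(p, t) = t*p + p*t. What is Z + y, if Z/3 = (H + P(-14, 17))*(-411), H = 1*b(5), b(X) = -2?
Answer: -772253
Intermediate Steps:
P(p, t) = 2*p*t (P(p, t) = p*t + p*t = 2*p*t)
H = -2 (H = 1*(-2) = -2)
y = -1361627 (y = 96881 - 1458508 = -1361627)
Z = 589374 (Z = 3*((-2 + 2*(-14)*17)*(-411)) = 3*((-2 - 476)*(-411)) = 3*(-478*(-411)) = 3*196458 = 589374)
Z + y = 589374 - 1361627 = -772253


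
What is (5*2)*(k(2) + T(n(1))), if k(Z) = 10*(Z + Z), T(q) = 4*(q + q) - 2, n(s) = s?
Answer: 460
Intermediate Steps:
T(q) = -2 + 8*q (T(q) = 4*(2*q) - 2 = 8*q - 2 = -2 + 8*q)
k(Z) = 20*Z (k(Z) = 10*(2*Z) = 20*Z)
(5*2)*(k(2) + T(n(1))) = (5*2)*(20*2 + (-2 + 8*1)) = 10*(40 + (-2 + 8)) = 10*(40 + 6) = 10*46 = 460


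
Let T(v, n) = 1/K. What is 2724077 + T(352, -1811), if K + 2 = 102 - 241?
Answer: 384094856/141 ≈ 2.7241e+6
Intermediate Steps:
K = -141 (K = -2 + (102 - 241) = -2 - 139 = -141)
T(v, n) = -1/141 (T(v, n) = 1/(-141) = -1/141)
2724077 + T(352, -1811) = 2724077 - 1/141 = 384094856/141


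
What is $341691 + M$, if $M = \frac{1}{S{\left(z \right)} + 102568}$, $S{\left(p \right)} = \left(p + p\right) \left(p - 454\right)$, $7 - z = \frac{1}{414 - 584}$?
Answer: $\frac{475498801903841}{1391604701} \approx 3.4169 \cdot 10^{5}$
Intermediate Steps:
$z = \frac{1191}{170}$ ($z = 7 - \frac{1}{414 - 584} = 7 - \frac{1}{-170} = 7 - - \frac{1}{170} = 7 + \frac{1}{170} = \frac{1191}{170} \approx 7.0059$)
$S{\left(p \right)} = 2 p \left(-454 + p\right)$
$M = \frac{14450}{1391604701}$ ($M = \frac{1}{2 \cdot \frac{1191}{170} \left(-454 + \frac{1191}{170}\right) + 102568} = \frac{1}{2 \cdot \frac{1191}{170} \left(- \frac{75989}{170}\right) + 102568} = \frac{1}{- \frac{90502899}{14450} + 102568} = \frac{1}{\frac{1391604701}{14450}} = \frac{14450}{1391604701} \approx 1.0384 \cdot 10^{-5}$)
$341691 + M = 341691 + \frac{14450}{1391604701} = \frac{475498801903841}{1391604701}$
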